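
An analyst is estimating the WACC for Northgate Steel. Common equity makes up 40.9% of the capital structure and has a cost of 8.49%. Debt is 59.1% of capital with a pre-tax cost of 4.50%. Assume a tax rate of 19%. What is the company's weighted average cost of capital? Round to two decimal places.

After-tax cost of debt = 4.5% × (1 − 19%) = 3.6450%.
WACC = 0.409 × 8.4900% + 0.591 × 3.6450% = 5.6266%.

5.63%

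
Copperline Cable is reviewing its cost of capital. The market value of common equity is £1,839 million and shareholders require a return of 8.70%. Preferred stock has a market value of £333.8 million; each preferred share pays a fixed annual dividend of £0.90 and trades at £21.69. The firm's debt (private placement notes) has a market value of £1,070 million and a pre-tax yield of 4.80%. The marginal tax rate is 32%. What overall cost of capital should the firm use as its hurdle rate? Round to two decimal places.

6.44%

Cost of preferred: Rp = 0.9 / 21.69 = 4.1494%.
Total capital V = 1839 + 333.8 + 1070 = 3242.8.
Equity: weight = 1839/3242.8 = 0.5671; cost = 8.7%.
Preferred: weight = 333.8/3242.8 = 0.1029; cost = 4.1494%.
Private placement notes: weight = 1070/3242.8 = 0.3300; after-tax cost = 4.8% × (1 − 32%) = 3.2640%.
WACC = 0.5671 × 8.7000% + 0.1029 × 4.1494% + 0.3300 × 3.2640% = 6.4379%.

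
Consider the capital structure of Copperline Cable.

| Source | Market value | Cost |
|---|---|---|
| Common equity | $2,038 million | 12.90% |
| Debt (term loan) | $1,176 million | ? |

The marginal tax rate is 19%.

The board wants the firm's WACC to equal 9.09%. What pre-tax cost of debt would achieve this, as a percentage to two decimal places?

Total capital V = 2038 + 1176 = 3214.
Equity weight = 2038/3214 = 0.6341.
Term loan weight = 1176/3214 = 0.3659.
Equity contribution = 0.6341 × 12.9% = 8.1799%.
Remaining for debt = 9.09% − 8.1799% = 0.9101%.
Rd × (1 − 19%) × 0.3659 = 0.9101%  ⇒  Rd = 3.0707%.

3.07%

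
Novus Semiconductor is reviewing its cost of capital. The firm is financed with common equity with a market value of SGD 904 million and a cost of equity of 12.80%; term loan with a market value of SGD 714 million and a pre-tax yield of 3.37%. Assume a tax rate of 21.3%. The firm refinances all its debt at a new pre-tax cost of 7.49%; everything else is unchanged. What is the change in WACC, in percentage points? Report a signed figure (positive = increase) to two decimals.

Current WACC:
Total capital V = 904 + 714 = 1618.
Equity: weight = 904/1618 = 0.5587; cost = 12.8%.
Term loan: weight = 714/1618 = 0.4413; after-tax cost = 3.37% × (1 − 21.3%) = 2.6522%.
WACC = 0.5587 × 12.8000% + 0.4413 × 2.6522% = 8.3219%.
After the change:
Total capital V = 904 + 714 = 1618.
Equity: weight = 904/1618 = 0.5587; cost = 12.8%.
Term loan: weight = 714/1618 = 0.4413; after-tax cost = 7.49% × (1 − 21.3%) = 5.8946%.
WACC = 0.5587 × 12.8000% + 0.4413 × 5.8946% = 9.7528%.
Change in WACC = 9.7528% − 8.3219% = 1.4308 pp.

+1.43 pp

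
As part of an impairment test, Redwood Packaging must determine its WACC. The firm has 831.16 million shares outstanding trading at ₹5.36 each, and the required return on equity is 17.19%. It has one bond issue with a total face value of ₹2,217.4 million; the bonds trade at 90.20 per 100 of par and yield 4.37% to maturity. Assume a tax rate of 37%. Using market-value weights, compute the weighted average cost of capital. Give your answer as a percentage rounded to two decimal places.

12.72%

Market value of equity E = 5.36 × 831.16m = 4455.0176m. Market value of debt D = 2217.4m × 90.2/100 = 2000.0948m.
Total capital V = 4455.0176 + 2000.0948 = 6455.1124.
Equity: weight = 4455.0176/6455.1124 = 0.6902; cost = 17.19%.
Bonds outstanding: weight = 2000.0948/6455.1124 = 0.3098; after-tax cost = 4.37% × (1 − 37%) = 2.7531%.
WACC = 0.6902 × 17.1900% + 0.3098 × 2.7531% = 12.7168%.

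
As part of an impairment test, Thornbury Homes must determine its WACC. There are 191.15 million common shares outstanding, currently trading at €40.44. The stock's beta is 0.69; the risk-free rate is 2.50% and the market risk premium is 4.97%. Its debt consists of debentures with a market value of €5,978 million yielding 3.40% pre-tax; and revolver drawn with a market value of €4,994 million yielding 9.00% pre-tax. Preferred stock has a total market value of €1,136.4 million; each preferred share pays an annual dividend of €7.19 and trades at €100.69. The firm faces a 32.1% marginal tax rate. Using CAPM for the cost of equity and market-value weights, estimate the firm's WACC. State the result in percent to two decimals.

Cost of equity via CAPM: Re = 2.5% + 0.69 × 4.97% = 5.9293%.
Cost of preferred: Rp = 7.19 / 100.69 = 7.1407%.
Market value of equity E = 40.44 × 191.15m = 7730.106m.
Total capital V = 7730.106 + 1136.4 + 5978 + 4994 = 19838.506.
Equity: weight = 7730.106/19838.506 = 0.3897; cost = 5.9293%.
Preferred: weight = 1136.4/19838.506 = 0.0573; cost = 7.1407%.
Debentures: weight = 5978/19838.506 = 0.3013; after-tax cost = 3.4% × (1 − 32.1%) = 2.3086%.
Revolver drawn: weight = 4994/19838.506 = 0.2517; after-tax cost = 9% × (1 − 32.1%) = 6.1110%.
WACC = 0.3897 × 5.9293% + 0.0573 × 7.1407% + 0.3013 × 2.3086% + 0.2517 × 6.1110% = 4.9534%.

4.95%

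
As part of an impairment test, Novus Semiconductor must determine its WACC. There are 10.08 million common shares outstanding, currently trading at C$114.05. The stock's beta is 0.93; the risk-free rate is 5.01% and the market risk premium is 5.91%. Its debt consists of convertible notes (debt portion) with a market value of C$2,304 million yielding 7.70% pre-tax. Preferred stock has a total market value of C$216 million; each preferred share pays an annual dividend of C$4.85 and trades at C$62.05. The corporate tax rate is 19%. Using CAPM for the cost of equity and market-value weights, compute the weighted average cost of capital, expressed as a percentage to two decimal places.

Cost of equity via CAPM: Re = 5.01% + 0.93 × 5.91% = 10.5063%.
Cost of preferred: Rp = 4.85 / 62.05 = 7.8163%.
Market value of equity E = 114.05 × 10.08m = 1149.624m.
Total capital V = 1149.624 + 216 + 2304 = 3669.624.
Equity: weight = 1149.624/3669.624 = 0.3133; cost = 10.5063%.
Preferred: weight = 216/3669.624 = 0.0589; cost = 7.8163%.
Convertible notes (debt portion): weight = 2304/3669.624 = 0.6279; after-tax cost = 7.7% × (1 − 19%) = 6.2370%.
WACC = 0.3133 × 10.5063% + 0.0589 × 7.8163% + 0.6279 × 6.2370% = 7.6675%.

7.67%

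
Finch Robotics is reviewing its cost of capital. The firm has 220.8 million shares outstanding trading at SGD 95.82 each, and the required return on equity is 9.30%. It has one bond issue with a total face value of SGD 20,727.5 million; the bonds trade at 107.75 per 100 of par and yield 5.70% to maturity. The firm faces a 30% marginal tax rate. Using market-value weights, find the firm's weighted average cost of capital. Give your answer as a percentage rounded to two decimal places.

Market value of equity E = 95.82 × 220.8m = 21157.056m. Market value of debt D = 20727.5m × 107.75/100 = 22333.88125m.
Total capital V = 21157.056 + 22333.88125 = 43490.93725.
Equity: weight = 21157.056/43490.93725 = 0.4865; cost = 9.3%.
Bonds outstanding: weight = 22333.88125/43490.93725 = 0.5135; after-tax cost = 5.7% × (1 − 30%) = 3.9900%.
WACC = 0.4865 × 9.3000% + 0.5135 × 3.9900% = 6.5732%.

6.57%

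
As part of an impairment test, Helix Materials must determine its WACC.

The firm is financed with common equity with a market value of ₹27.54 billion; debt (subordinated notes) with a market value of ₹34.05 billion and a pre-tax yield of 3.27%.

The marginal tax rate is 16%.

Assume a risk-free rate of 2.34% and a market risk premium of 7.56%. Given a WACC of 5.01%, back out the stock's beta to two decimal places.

0.72

Total capital V = 27.54 + 34.05 = 61.59.
Equity weight = 27.54/61.59 = 0.4472.
Subordinated notes weight = 34.05/61.59 = 0.5528.
Debt contribution = 0.5528 × 3.27% × (1 − 16%) = 1.5186%.
Required equity contribution = 5.01% − 1.5186% = 3.4914%  ⇒  Re = 7.8082%.
CAPM: 7.8082% = 2.34% + β × 7.56%  ⇒  β = 0.7233.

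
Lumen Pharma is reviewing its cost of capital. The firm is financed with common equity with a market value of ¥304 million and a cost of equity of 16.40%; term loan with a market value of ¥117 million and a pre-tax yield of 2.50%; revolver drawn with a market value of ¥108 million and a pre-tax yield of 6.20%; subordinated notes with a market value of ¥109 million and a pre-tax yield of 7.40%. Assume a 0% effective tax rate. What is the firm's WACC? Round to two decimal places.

10.59%

Total capital V = 304 + 117 + 108 + 109 = 638.
Equity: weight = 304/638 = 0.4765; cost = 16.4%.
Term loan: weight = 117/638 = 0.1834; after-tax cost = 2.5% × (1 − 0%) = 2.5000%.
Revolver drawn: weight = 108/638 = 0.1693; after-tax cost = 6.2% × (1 − 0%) = 6.2000%.
Subordinated notes: weight = 109/638 = 0.1708; after-tax cost = 7.4% × (1 − 0%) = 7.4000%.
WACC = 0.4765 × 16.4000% + 0.1834 × 2.5000% + 0.1693 × 6.2000% + 0.1708 × 7.4000% = 10.5867%.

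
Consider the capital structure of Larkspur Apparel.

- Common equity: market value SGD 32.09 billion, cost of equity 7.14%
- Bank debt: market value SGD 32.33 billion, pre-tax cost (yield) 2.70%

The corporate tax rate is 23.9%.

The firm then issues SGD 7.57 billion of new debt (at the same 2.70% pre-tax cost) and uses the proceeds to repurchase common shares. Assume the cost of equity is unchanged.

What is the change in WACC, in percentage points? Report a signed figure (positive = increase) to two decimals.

Current WACC:
Total capital V = 32.09 + 32.33 = 64.42.
Equity: weight = 32.09/64.42 = 0.4981; cost = 7.14%.
Bank debt: weight = 32.33/64.42 = 0.5019; after-tax cost = 2.7% × (1 − 23.9%) = 2.0547%.
WACC = 0.4981 × 7.1400% + 0.5019 × 2.0547% = 4.5879%.
After the change:
Total capital V = 24.52 + 39.9 = 64.42.
Equity: weight = 24.52/64.42 = 0.3806; cost = 7.14%.
Bank debt: weight = 39.9/64.42 = 0.6194; after-tax cost = 2.7% × (1 − 23.9%) = 2.0547%.
WACC = 0.3806 × 7.1400% + 0.6194 × 2.0547% = 3.9903%.
Change in WACC = 3.9903% − 4.5879% = -0.5976 pp.

-0.60 pp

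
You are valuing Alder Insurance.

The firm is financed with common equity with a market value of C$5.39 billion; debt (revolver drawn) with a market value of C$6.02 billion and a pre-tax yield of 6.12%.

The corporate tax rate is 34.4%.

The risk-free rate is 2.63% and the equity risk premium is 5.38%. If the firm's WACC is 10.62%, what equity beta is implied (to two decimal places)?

Total capital V = 5.39 + 6.02 = 11.41.
Equity weight = 5.39/11.41 = 0.4724.
Revolver drawn weight = 6.02/11.41 = 0.5276.
Debt contribution = 0.5276 × 6.12% × (1 − 34.4%) = 2.1182%.
Required equity contribution = 10.62% − 2.1182% = 8.5018%  ⇒  Re = 17.9973%.
CAPM: 17.9973% = 2.63% + β × 5.38%  ⇒  β = 2.8564.

2.86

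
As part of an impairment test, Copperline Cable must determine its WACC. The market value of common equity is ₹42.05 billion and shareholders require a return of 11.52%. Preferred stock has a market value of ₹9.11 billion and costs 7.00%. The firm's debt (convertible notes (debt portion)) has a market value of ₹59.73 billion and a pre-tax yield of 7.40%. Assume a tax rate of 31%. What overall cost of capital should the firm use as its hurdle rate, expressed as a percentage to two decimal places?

7.69%

Total capital V = 42.05 + 9.11 + 59.73 = 110.89.
Equity: weight = 42.05/110.89 = 0.3792; cost = 11.52%.
Preferred: weight = 9.11/110.89 = 0.0822; cost = 7%.
Convertible notes (debt portion): weight = 59.73/110.89 = 0.5386; after-tax cost = 7.4% × (1 − 31%) = 5.1060%.
WACC = 0.3792 × 11.5200% + 0.0822 × 7.0000% + 0.5386 × 5.1060% = 7.6938%.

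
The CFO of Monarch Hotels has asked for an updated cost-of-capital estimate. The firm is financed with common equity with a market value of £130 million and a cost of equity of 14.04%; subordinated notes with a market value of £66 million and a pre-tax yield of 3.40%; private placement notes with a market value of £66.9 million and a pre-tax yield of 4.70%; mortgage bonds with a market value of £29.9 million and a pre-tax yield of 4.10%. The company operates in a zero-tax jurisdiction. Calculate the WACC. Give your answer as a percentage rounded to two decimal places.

8.49%

Total capital V = 130 + 66 + 66.9 + 29.9 = 292.8.
Equity: weight = 130/292.8 = 0.4440; cost = 14.04%.
Subordinated notes: weight = 66/292.8 = 0.2254; after-tax cost = 3.4% × (1 − 0%) = 3.4000%.
Private placement notes: weight = 66.9/292.8 = 0.2285; after-tax cost = 4.7% × (1 − 0%) = 4.7000%.
Mortgage bonds: weight = 29.9/292.8 = 0.1021; after-tax cost = 4.1% × (1 − 0%) = 4.1000%.
WACC = 0.4440 × 14.0400% + 0.2254 × 3.4000% + 0.2285 × 4.7000% + 0.1021 × 4.1000% = 8.4926%.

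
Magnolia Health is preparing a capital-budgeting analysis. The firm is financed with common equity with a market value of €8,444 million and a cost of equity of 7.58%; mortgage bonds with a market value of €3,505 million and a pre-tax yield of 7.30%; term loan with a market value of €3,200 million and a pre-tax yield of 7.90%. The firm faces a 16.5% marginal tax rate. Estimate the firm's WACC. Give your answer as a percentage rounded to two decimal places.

7.03%

Total capital V = 8444 + 3505 + 3200 = 15149.
Equity: weight = 8444/15149 = 0.5574; cost = 7.58%.
Mortgage bonds: weight = 3505/15149 = 0.2314; after-tax cost = 7.3% × (1 − 16.5%) = 6.0955%.
Term loan: weight = 3200/15149 = 0.2112; after-tax cost = 7.9% × (1 − 16.5%) = 6.5965%.
WACC = 0.5574 × 7.5800% + 0.2314 × 6.0955% + 0.2112 × 6.5965% = 7.0288%.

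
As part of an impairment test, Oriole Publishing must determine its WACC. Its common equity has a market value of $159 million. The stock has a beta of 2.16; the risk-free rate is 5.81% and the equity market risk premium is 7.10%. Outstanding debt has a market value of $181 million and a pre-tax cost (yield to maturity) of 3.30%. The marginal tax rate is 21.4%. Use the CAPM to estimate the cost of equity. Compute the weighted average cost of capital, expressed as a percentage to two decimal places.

11.27%

Cost of equity via CAPM: Re = 5.81% + 2.16 × 7.1% = 21.1460%.
Total capital V = 159 + 181 = 340.
Equity: weight = 159/340 = 0.4676; cost = 21.146%.
Debt: weight = 181/340 = 0.5324; after-tax cost = 3.3% × (1 − 21.4%) = 2.5938%.
WACC = 0.4676 × 21.1460% + 0.5324 × 2.5938% = 11.2697%.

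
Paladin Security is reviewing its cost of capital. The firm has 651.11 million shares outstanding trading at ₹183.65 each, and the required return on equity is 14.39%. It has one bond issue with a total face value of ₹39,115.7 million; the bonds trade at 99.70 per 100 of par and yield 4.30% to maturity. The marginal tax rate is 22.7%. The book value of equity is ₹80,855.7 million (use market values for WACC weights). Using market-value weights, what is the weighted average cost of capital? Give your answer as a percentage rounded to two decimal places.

11.67%

Market value of equity E = 183.65 × 651.11m = 119576.3515m. Market value of debt D = 39115.7m × 99.7/100 = 38998.3529m.
Total capital V = 119576.3515 + 38998.3529 = 158574.7044.
Equity: weight = 119576.3515/158574.7044 = 0.7541; cost = 14.39%.
Bonds outstanding: weight = 38998.3529/158574.7044 = 0.2459; after-tax cost = 4.3% × (1 − 22.7%) = 3.3239%.
WACC = 0.7541 × 14.3900% + 0.2459 × 3.3239% = 11.6685%.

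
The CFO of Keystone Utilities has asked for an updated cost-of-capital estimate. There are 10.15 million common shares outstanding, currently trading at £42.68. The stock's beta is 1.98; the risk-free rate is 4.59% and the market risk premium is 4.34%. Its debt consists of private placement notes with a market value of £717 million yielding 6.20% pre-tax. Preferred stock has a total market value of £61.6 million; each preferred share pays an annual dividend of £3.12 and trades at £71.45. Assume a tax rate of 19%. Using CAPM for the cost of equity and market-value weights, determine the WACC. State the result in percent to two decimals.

Cost of equity via CAPM: Re = 4.59% + 1.98 × 4.34% = 13.1832%.
Cost of preferred: Rp = 3.12 / 71.45 = 4.3667%.
Market value of equity E = 42.68 × 10.15m = 433.202m.
Total capital V = 433.202 + 61.6 + 717 = 1211.802.
Equity: weight = 433.202/1211.802 = 0.3575; cost = 13.1832%.
Preferred: weight = 61.6/1211.802 = 0.0508; cost = 4.3667%.
Private placement notes: weight = 717/1211.802 = 0.5917; after-tax cost = 6.2% × (1 − 19%) = 5.0220%.
WACC = 0.3575 × 13.1832% + 0.0508 × 4.3667% + 0.5917 × 5.0220% = 7.9062%.

7.91%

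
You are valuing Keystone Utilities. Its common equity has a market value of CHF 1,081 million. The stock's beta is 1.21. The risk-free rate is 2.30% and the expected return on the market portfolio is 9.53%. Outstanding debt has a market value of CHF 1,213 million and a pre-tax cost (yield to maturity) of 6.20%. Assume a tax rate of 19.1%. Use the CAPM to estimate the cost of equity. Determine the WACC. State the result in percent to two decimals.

Market risk premium = 9.53% − 2.3% = 7.23%.
Cost of equity via CAPM: Re = 2.3% + 1.21 × 7.23% = 11.0483%.
Total capital V = 1081 + 1213 = 2294.
Equity: weight = 1081/2294 = 0.4712; cost = 11.0483%.
Debt: weight = 1213/2294 = 0.5288; after-tax cost = 6.2% × (1 − 19.1%) = 5.0158%.
WACC = 0.4712 × 11.0483% + 0.5288 × 5.0158% = 7.8585%.

7.86%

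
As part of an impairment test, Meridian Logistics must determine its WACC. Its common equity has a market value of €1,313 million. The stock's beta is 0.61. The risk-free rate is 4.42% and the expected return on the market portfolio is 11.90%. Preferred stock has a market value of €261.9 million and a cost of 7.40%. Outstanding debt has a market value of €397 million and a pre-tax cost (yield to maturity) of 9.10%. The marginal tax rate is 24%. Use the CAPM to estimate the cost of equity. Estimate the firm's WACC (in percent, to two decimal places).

Market risk premium = 11.9% − 4.42% = 7.48%.
Cost of equity via CAPM: Re = 4.42% + 0.61 × 7.48% = 8.9828%.
Total capital V = 1313 + 261.9 + 397 = 1971.9.
Equity: weight = 1313/1971.9 = 0.6659; cost = 8.9828%.
Preferred: weight = 261.9/1971.9 = 0.1328; cost = 7.4%.
Debt: weight = 397/1971.9 = 0.2013; after-tax cost = 9.1% × (1 − 24%) = 6.9160%.
WACC = 0.6659 × 8.9828% + 0.1328 × 7.4000% + 0.2013 × 6.9160% = 8.3565%.

8.36%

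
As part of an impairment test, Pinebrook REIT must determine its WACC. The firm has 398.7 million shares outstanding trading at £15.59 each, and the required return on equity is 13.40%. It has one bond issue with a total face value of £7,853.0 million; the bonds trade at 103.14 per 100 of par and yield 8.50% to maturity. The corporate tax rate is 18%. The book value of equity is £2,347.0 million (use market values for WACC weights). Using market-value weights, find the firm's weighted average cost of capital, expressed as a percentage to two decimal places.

Market value of equity E = 15.59 × 398.7m = 6215.733m. Market value of debt D = 7853m × 103.14/100 = 8099.5842m.
Total capital V = 6215.733 + 8099.5842 = 14315.3172.
Equity: weight = 6215.733/14315.3172 = 0.4342; cost = 13.4%.
Bonds outstanding: weight = 8099.5842/14315.3172 = 0.5658; after-tax cost = 8.5% × (1 − 18%) = 6.9700%.
WACC = 0.4342 × 13.4000% + 0.5658 × 6.9700% = 9.7619%.

9.76%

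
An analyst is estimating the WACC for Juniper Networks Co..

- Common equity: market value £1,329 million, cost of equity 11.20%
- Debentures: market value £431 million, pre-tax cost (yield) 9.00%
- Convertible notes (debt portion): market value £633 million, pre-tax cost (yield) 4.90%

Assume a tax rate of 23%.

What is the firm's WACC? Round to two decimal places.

Total capital V = 1329 + 431 + 633 = 2393.
Equity: weight = 1329/2393 = 0.5554; cost = 11.2%.
Debentures: weight = 431/2393 = 0.1801; after-tax cost = 9% × (1 − 23%) = 6.9300%.
Convertible notes (debt portion): weight = 633/2393 = 0.2645; after-tax cost = 4.9% × (1 − 23%) = 3.7730%.
WACC = 0.5554 × 11.2000% + 0.1801 × 6.9300% + 0.2645 × 3.7730% = 8.4663%.

8.47%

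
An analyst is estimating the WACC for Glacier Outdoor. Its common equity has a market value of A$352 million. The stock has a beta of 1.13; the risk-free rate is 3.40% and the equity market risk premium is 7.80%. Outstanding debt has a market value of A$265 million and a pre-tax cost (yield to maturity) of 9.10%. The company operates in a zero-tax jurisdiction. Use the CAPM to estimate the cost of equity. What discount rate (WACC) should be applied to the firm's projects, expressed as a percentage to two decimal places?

Cost of equity via CAPM: Re = 3.4% + 1.13 × 7.8% = 12.2140%.
Total capital V = 352 + 265 = 617.
Equity: weight = 352/617 = 0.5705; cost = 12.214%.
Debt: weight = 265/617 = 0.4295; after-tax cost = 9.1% × (1 − 0%) = 9.1000%.
WACC = 0.5705 × 12.2140% + 0.4295 × 9.1000% = 10.8765%.

10.88%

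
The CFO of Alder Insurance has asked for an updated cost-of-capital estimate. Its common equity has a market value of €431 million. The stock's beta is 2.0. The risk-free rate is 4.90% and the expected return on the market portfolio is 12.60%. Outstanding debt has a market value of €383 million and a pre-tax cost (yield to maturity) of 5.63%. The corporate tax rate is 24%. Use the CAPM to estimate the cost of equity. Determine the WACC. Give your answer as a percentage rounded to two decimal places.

12.76%

Market risk premium = 12.6% − 4.9% = 7.7%.
Cost of equity via CAPM: Re = 4.9% + 2.0 × 7.7% = 20.3000%.
Total capital V = 431 + 383 = 814.
Equity: weight = 431/814 = 0.5295; cost = 20.3%.
Debt: weight = 383/814 = 0.4705; after-tax cost = 5.63% × (1 − 24%) = 4.2788%.
WACC = 0.5295 × 20.3000% + 0.4705 × 4.2788% = 12.7618%.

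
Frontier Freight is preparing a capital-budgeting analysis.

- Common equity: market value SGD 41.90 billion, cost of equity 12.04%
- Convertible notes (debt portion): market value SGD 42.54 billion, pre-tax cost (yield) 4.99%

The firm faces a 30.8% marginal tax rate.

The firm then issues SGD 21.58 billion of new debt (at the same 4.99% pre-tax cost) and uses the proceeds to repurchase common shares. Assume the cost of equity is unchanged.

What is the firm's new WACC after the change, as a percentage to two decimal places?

After the change:
Total capital V = 20.32 + 64.12 = 84.44.
Equity: weight = 20.32/84.44 = 0.2406; cost = 12.04%.
Convertible notes (debt portion): weight = 64.12/84.44 = 0.7594; after-tax cost = 4.99% × (1 − 30.8%) = 3.4531%.
WACC = 0.2406 × 12.0400% + 0.7594 × 3.4531% = 5.5195%.

5.52%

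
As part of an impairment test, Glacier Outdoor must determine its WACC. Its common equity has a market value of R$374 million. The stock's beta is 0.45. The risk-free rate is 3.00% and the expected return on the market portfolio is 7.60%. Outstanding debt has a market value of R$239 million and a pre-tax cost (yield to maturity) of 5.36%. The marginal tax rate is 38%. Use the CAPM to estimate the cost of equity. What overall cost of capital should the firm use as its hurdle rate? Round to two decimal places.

4.39%

Market risk premium = 7.6% − 3.0% = 4.6%.
Cost of equity via CAPM: Re = 3.0% + 0.45 × 4.6% = 5.0700%.
Total capital V = 374 + 239 = 613.
Equity: weight = 374/613 = 0.6101; cost = 5.07%.
Debt: weight = 239/613 = 0.3899; after-tax cost = 5.36% × (1 − 38%) = 3.3232%.
WACC = 0.6101 × 5.0700% + 0.3899 × 3.3232% = 4.3889%.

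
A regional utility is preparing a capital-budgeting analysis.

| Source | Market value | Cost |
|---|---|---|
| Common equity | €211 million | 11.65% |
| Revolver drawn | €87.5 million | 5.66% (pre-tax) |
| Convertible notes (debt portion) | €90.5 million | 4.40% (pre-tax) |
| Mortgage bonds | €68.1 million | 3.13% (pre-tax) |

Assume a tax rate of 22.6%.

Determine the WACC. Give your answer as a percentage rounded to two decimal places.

7.25%

Total capital V = 211 + 87.5 + 90.5 + 68.1 = 457.1.
Equity: weight = 211/457.1 = 0.4616; cost = 11.65%.
Revolver drawn: weight = 87.5/457.1 = 0.1914; after-tax cost = 5.66% × (1 − 22.6%) = 4.3808%.
Convertible notes (debt portion): weight = 90.5/457.1 = 0.1980; after-tax cost = 4.4% × (1 − 22.6%) = 3.4056%.
Mortgage bonds: weight = 68.1/457.1 = 0.1490; after-tax cost = 3.13% × (1 − 22.6%) = 2.4226%.
WACC = 0.4616 × 11.6500% + 0.1914 × 4.3808% + 0.1980 × 3.4056% + 0.1490 × 2.4226% = 7.2515%.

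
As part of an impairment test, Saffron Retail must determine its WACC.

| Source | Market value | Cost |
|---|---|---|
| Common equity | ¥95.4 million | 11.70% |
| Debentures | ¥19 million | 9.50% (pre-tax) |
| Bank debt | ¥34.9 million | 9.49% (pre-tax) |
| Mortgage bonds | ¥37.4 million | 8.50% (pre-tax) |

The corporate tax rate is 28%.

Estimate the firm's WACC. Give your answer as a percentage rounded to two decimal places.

Total capital V = 95.4 + 19 + 34.9 + 37.4 = 186.7.
Equity: weight = 95.4/186.7 = 0.5110; cost = 11.7%.
Debentures: weight = 19/186.7 = 0.1018; after-tax cost = 9.5% × (1 − 28%) = 6.8400%.
Bank debt: weight = 34.9/186.7 = 0.1869; after-tax cost = 9.49% × (1 − 28%) = 6.8328%.
Mortgage bonds: weight = 37.4/186.7 = 0.2003; after-tax cost = 8.5% × (1 − 28%) = 6.1200%.
WACC = 0.5110 × 11.7000% + 0.1018 × 6.8400% + 0.1869 × 6.8328% + 0.2003 × 6.1200% = 9.1778%.

9.18%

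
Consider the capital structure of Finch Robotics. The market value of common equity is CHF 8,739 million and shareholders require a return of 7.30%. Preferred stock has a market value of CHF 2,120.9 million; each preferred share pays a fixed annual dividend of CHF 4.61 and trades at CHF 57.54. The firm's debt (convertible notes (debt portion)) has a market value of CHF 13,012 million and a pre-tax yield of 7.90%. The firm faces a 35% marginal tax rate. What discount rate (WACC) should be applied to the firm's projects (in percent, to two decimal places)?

Cost of preferred: Rp = 4.61 / 57.54 = 8.0118%.
Total capital V = 8739 + 2120.9 + 13012 = 23871.9.
Equity: weight = 8739/23871.9 = 0.3661; cost = 7.3%.
Preferred: weight = 2120.9/23871.9 = 0.0888; cost = 8.0118%.
Convertible notes (debt portion): weight = 13012/23871.9 = 0.5451; after-tax cost = 7.9% × (1 − 35%) = 5.1350%.
WACC = 0.3661 × 7.3000% + 0.0888 × 8.0118% + 0.5451 × 5.1350% = 6.1832%.

6.18%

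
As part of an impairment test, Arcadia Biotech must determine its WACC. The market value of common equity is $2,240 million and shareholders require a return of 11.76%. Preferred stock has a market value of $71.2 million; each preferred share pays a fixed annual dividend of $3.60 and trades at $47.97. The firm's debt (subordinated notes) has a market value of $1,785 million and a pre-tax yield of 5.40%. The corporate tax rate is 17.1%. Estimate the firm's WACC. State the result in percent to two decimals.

Cost of preferred: Rp = 3.6 / 47.97 = 7.5047%.
Total capital V = 2240 + 71.2 + 1785 = 4096.2.
Equity: weight = 2240/4096.2 = 0.5468; cost = 11.76%.
Preferred: weight = 71.2/4096.2 = 0.0174; cost = 7.5047%.
Subordinated notes: weight = 1785/4096.2 = 0.4358; after-tax cost = 5.4% × (1 − 17.1%) = 4.4766%.
WACC = 0.5468 × 11.7600% + 0.0174 × 7.5047% + 0.4358 × 4.4766% = 8.5121%.

8.51%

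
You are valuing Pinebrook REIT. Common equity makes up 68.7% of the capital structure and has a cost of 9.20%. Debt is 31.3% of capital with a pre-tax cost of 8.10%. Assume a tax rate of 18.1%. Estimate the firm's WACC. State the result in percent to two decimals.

8.40%

After-tax cost of debt = 8.1% × (1 − 18.1%) = 6.6339%.
WACC = 0.687 × 9.2000% + 0.313 × 6.6339% = 8.3968%.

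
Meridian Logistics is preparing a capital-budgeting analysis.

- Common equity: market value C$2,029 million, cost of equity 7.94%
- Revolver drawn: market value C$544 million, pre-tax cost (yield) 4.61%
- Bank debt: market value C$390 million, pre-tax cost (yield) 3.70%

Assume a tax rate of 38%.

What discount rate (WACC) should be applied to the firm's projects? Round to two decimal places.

6.26%

Total capital V = 2029 + 544 + 390 = 2963.
Equity: weight = 2029/2963 = 0.6848; cost = 7.94%.
Revolver drawn: weight = 544/2963 = 0.1836; after-tax cost = 4.61% × (1 − 38%) = 2.8582%.
Bank debt: weight = 390/2963 = 0.1316; after-tax cost = 3.7% × (1 − 38%) = 2.2940%.
WACC = 0.6848 × 7.9400% + 0.1836 × 2.8582% + 0.1316 × 2.2940% = 6.2638%.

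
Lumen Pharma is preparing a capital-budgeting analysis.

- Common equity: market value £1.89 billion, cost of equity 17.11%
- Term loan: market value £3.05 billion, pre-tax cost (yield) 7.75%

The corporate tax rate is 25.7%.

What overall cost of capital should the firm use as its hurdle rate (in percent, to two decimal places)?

Total capital V = 1.89 + 3.05 = 4.94.
Equity: weight = 1.89/4.94 = 0.3826; cost = 17.11%.
Term loan: weight = 3.05/4.94 = 0.6174; after-tax cost = 7.75% × (1 − 25.7%) = 5.7583%.
WACC = 0.3826 × 17.1100% + 0.6174 × 5.7583% = 10.1013%.

10.10%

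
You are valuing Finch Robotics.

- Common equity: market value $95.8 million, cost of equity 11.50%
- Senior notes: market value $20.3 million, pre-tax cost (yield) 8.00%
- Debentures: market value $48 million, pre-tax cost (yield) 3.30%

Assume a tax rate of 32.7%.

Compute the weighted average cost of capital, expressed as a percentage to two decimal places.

8.03%

Total capital V = 95.8 + 20.3 + 48 = 164.1.
Equity: weight = 95.8/164.1 = 0.5838; cost = 11.5%.
Senior notes: weight = 20.3/164.1 = 0.1237; after-tax cost = 8% × (1 − 32.7%) = 5.3840%.
Debentures: weight = 48/164.1 = 0.2925; after-tax cost = 3.3% × (1 − 32.7%) = 2.2209%.
WACC = 0.5838 × 11.5000% + 0.1237 × 5.3840% + 0.2925 × 2.2209% = 8.0292%.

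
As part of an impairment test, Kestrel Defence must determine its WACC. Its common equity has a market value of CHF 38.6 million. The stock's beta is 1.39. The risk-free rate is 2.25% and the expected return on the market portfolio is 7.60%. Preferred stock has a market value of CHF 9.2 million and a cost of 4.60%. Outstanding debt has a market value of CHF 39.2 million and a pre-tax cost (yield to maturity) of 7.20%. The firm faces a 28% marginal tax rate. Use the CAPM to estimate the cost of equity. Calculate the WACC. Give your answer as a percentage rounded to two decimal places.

Market risk premium = 7.6% − 2.25% = 5.35%.
Cost of equity via CAPM: Re = 2.25% + 1.39 × 5.35% = 9.6865%.
Total capital V = 38.6 + 9.2 + 39.2 = 87.
Equity: weight = 38.6/87 = 0.4437; cost = 9.6865%.
Preferred: weight = 9.2/87 = 0.1057; cost = 4.6%.
Debt: weight = 39.2/87 = 0.4506; after-tax cost = 7.2% × (1 − 28%) = 5.1840%.
WACC = 0.4437 × 9.6865% + 0.1057 × 4.6000% + 0.4506 × 5.1840% = 7.1199%.

7.12%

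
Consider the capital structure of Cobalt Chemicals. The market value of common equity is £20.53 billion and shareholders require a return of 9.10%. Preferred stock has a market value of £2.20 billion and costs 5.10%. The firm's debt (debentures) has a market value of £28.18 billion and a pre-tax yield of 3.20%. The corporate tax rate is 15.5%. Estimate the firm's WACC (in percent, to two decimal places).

Total capital V = 20.53 + 2.2 + 28.18 = 50.91.
Equity: weight = 20.53/50.91 = 0.4033; cost = 9.1%.
Preferred: weight = 2.2/50.91 = 0.0432; cost = 5.1%.
Debentures: weight = 28.18/50.91 = 0.5535; after-tax cost = 3.2% × (1 − 15.5%) = 2.7040%.
WACC = 0.4033 × 9.1000% + 0.0432 × 5.1000% + 0.5535 × 2.7040% = 5.3868%.

5.39%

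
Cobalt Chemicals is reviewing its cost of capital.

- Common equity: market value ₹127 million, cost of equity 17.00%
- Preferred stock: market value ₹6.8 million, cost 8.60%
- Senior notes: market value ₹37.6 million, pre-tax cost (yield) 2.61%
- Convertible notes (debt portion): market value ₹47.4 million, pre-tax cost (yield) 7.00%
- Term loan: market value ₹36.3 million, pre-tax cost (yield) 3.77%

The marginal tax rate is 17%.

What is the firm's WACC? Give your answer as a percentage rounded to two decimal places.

Total capital V = 127 + 6.8 + 37.6 + 47.4 + 36.3 = 255.1.
Equity: weight = 127/255.1 = 0.4978; cost = 17%.
Preferred: weight = 6.8/255.1 = 0.0267; cost = 8.6%.
Senior notes: weight = 37.6/255.1 = 0.1474; after-tax cost = 2.61% × (1 − 17%) = 2.1663%.
Convertible notes (debt portion): weight = 47.4/255.1 = 0.1858; after-tax cost = 7% × (1 − 17%) = 5.8100%.
Term loan: weight = 36.3/255.1 = 0.1423; after-tax cost = 3.77% × (1 − 17%) = 3.1291%.
WACC = 0.4978 × 17.0000% + 0.0267 × 8.6000% + 0.1474 × 2.1663% + 0.1858 × 5.8100% + 0.1423 × 3.1291% = 10.5367%.

10.54%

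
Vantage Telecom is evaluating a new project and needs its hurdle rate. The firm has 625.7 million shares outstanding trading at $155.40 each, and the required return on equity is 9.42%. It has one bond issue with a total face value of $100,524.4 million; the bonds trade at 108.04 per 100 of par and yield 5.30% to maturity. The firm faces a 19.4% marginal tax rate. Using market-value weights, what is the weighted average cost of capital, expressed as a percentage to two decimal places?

6.70%

Market value of equity E = 155.4 × 625.7m = 97233.78m. Market value of debt D = 100524.4m × 108.04/100 = 108606.56176m.
Total capital V = 97233.78 + 108606.56176 = 205840.34176.
Equity: weight = 97233.78/205840.34176 = 0.4724; cost = 9.42%.
Bonds outstanding: weight = 108606.56176/205840.34176 = 0.5276; after-tax cost = 5.3% × (1 − 19.4%) = 4.2718%.
WACC = 0.4724 × 9.4200% + 0.5276 × 4.2718% = 6.7037%.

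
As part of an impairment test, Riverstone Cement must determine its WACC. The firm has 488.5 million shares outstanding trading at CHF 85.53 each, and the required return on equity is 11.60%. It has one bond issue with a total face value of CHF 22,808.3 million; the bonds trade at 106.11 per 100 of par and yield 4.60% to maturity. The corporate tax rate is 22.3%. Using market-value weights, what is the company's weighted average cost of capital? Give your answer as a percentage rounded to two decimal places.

8.66%

Market value of equity E = 85.53 × 488.5m = 41781.405m. Market value of debt D = 22808.3m × 106.11/100 = 24201.88713m.
Total capital V = 41781.405 + 24201.88713 = 65983.29213.
Equity: weight = 41781.405/65983.29213 = 0.6332; cost = 11.6%.
Bonds outstanding: weight = 24201.88713/65983.29213 = 0.3668; after-tax cost = 4.6% × (1 − 22.3%) = 3.5742%.
WACC = 0.6332 × 11.6000% + 0.3668 × 3.5742% = 8.6562%.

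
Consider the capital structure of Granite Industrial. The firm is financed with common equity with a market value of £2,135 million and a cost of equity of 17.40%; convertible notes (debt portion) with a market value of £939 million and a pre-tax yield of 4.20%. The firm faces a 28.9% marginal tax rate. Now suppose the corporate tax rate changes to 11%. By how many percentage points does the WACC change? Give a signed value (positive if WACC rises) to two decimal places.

Current WACC:
Total capital V = 2135 + 939 = 3074.
Equity: weight = 2135/3074 = 0.6945; cost = 17.4%.
Convertible notes (debt portion): weight = 939/3074 = 0.3055; after-tax cost = 4.2% × (1 − 28.9%) = 2.9862%.
WACC = 0.6945 × 17.4000% + 0.3055 × 2.9862% = 12.9971%.
After the change:
Total capital V = 2135 + 939 = 3074.
Equity: weight = 2135/3074 = 0.6945; cost = 17.4%.
Convertible notes (debt portion): weight = 939/3074 = 0.3055; after-tax cost = 4.2% × (1 − 11%) = 3.7380%.
WACC = 0.6945 × 17.4000% + 0.3055 × 3.7380% = 13.2267%.
Change in WACC = 13.2267% − 12.9971% = 0.2296 pp.

+0.23 pp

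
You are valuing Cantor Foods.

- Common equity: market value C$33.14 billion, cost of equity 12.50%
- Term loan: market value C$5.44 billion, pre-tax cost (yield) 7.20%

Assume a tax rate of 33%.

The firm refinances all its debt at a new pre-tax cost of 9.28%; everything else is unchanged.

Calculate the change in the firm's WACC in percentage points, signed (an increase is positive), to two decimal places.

+0.20 pp

Current WACC:
Total capital V = 33.14 + 5.44 = 38.58.
Equity: weight = 33.14/38.58 = 0.8590; cost = 12.5%.
Term loan: weight = 5.44/38.58 = 0.1410; after-tax cost = 7.2% × (1 − 33%) = 4.8240%.
WACC = 0.8590 × 12.5000% + 0.1410 × 4.8240% = 11.4176%.
After the change:
Total capital V = 33.14 + 5.44 = 38.58.
Equity: weight = 33.14/38.58 = 0.8590; cost = 12.5%.
Term loan: weight = 5.44/38.58 = 0.1410; after-tax cost = 9.28% × (1 − 33%) = 6.2176%.
WACC = 0.8590 × 12.5000% + 0.1410 × 6.2176% = 11.6141%.
Change in WACC = 11.6141% − 11.4176% = 0.1965 pp.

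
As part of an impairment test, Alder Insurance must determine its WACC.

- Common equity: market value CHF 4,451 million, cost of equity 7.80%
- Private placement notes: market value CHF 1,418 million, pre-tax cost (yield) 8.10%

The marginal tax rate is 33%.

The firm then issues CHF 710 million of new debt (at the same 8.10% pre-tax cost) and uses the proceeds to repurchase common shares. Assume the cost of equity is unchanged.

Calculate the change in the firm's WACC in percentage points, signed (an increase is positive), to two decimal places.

-0.29 pp

Current WACC:
Total capital V = 4451 + 1418 = 5869.
Equity: weight = 4451/5869 = 0.7584; cost = 7.8%.
Private placement notes: weight = 1418/5869 = 0.2416; after-tax cost = 8.1% × (1 − 33%) = 5.4270%.
WACC = 0.7584 × 7.8000% + 0.2416 × 5.4270% = 7.2267%.
After the change:
Total capital V = 3741 + 2128 = 5869.
Equity: weight = 3741/5869 = 0.6374; cost = 7.8%.
Private placement notes: weight = 2128/5869 = 0.3626; after-tax cost = 8.1% × (1 − 33%) = 5.4270%.
WACC = 0.6374 × 7.8000% + 0.3626 × 5.4270% = 6.9396%.
Change in WACC = 6.9396% − 7.2267% = -0.2871 pp.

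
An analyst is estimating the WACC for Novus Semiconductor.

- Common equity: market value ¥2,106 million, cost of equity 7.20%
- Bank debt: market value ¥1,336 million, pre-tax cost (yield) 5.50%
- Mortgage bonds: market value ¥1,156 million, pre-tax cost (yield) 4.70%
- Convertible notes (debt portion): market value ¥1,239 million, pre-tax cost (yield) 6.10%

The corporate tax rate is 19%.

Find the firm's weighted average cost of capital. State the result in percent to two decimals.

5.42%

Total capital V = 2106 + 1336 + 1156 + 1239 = 5837.
Equity: weight = 2106/5837 = 0.3608; cost = 7.2%.
Bank debt: weight = 1336/5837 = 0.2289; after-tax cost = 5.5% × (1 − 19%) = 4.4550%.
Mortgage bonds: weight = 1156/5837 = 0.1980; after-tax cost = 4.7% × (1 − 19%) = 3.8070%.
Convertible notes (debt portion): weight = 1239/5837 = 0.2123; after-tax cost = 6.1% × (1 − 19%) = 4.9410%.
WACC = 0.3608 × 7.2000% + 0.2289 × 4.4550% + 0.1980 × 3.8070% + 0.2123 × 4.9410% = 5.4202%.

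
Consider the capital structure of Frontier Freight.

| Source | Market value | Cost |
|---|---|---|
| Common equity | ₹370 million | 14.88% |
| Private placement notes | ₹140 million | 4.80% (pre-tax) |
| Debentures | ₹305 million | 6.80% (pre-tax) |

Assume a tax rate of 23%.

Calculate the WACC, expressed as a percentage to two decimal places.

Total capital V = 370 + 140 + 305 = 815.
Equity: weight = 370/815 = 0.4540; cost = 14.88%.
Private placement notes: weight = 140/815 = 0.1718; after-tax cost = 4.8% × (1 − 23%) = 3.6960%.
Debentures: weight = 305/815 = 0.3742; after-tax cost = 6.8% × (1 − 23%) = 5.2360%.
WACC = 0.4540 × 14.8800% + 0.1718 × 3.6960% + 0.3742 × 5.2360% = 9.3497%.

9.35%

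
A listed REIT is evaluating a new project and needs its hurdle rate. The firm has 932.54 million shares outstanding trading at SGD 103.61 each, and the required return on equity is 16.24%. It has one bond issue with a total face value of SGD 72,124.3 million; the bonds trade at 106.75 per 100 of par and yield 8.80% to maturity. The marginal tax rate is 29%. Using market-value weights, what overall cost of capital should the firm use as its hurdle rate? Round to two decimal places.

Market value of equity E = 103.61 × 932.54m = 96620.4694m. Market value of debt D = 72124.3m × 106.75/100 = 76992.69025m.
Total capital V = 96620.4694 + 76992.69025 = 173613.15965.
Equity: weight = 96620.4694/173613.15965 = 0.5565; cost = 16.24%.
Bonds outstanding: weight = 76992.69025/173613.15965 = 0.4435; after-tax cost = 8.8% × (1 − 29%) = 6.2480%.
WACC = 0.5565 × 16.2400% + 0.4435 × 6.2480% = 11.8088%.

11.81%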